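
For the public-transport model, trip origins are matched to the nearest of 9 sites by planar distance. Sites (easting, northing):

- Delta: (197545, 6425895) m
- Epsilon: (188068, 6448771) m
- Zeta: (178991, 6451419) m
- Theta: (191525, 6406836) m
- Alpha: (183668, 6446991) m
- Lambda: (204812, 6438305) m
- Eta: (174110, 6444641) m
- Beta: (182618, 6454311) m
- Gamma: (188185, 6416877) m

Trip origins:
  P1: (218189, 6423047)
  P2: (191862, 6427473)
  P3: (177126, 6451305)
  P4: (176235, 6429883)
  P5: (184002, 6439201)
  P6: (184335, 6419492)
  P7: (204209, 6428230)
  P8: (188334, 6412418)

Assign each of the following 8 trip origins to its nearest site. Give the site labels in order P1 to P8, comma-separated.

P1 → Lambda (d²=411750693.00)
P2 → Delta (d²=34786573.00)
P3 → Zeta (d²=3491221.00)
P4 → Eta (d²=222314189.00)
P5 → Alpha (d²=60795656.00)
P6 → Gamma (d²=21660725.00)
P7 → Delta (d²=49861121.00)
P8 → Gamma (d²=19904882.00)

Lambda, Delta, Zeta, Eta, Alpha, Gamma, Delta, Gamma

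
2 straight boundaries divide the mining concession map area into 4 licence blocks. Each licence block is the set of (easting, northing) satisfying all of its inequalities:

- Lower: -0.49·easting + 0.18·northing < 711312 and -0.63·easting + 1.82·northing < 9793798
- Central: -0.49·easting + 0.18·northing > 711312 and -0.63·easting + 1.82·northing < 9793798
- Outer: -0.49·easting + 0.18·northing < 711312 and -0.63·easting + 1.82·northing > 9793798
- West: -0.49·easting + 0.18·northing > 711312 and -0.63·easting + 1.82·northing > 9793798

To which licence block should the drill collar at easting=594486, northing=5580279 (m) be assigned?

-0.49·594486 + 0.18·5580279 = 713152.080, which is > 711312
-0.63·594486 + 1.82·5580279 = 9781581.600, which is < 9793798
This sign pattern matches Central.

Central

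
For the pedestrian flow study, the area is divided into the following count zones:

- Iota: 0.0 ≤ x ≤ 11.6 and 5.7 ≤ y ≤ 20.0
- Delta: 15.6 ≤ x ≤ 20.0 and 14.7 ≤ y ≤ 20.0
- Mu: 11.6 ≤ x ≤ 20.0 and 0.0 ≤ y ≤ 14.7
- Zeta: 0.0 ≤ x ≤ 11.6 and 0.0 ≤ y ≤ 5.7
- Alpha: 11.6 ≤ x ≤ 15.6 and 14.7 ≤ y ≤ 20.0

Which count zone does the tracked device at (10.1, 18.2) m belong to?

The point has x = 10.1 and y = 18.2.
Only Iota satisfies 0.0 ≤ x ≤ 11.6 and 5.7 ≤ y ≤ 20.0.

Iota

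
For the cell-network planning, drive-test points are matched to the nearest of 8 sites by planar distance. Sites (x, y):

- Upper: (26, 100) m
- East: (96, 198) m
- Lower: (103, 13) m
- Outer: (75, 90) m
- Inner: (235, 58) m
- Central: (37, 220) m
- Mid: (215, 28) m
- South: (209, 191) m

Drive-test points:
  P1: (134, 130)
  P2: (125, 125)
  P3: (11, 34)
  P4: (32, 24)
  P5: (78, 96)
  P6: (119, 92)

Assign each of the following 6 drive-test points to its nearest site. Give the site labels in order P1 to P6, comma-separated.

P1 → Outer (d²=5081.00)
P2 → Outer (d²=3725.00)
P3 → Upper (d²=4581.00)
P4 → Lower (d²=5162.00)
P5 → Outer (d²=45.00)
P6 → Outer (d²=1940.00)

Outer, Outer, Upper, Lower, Outer, Outer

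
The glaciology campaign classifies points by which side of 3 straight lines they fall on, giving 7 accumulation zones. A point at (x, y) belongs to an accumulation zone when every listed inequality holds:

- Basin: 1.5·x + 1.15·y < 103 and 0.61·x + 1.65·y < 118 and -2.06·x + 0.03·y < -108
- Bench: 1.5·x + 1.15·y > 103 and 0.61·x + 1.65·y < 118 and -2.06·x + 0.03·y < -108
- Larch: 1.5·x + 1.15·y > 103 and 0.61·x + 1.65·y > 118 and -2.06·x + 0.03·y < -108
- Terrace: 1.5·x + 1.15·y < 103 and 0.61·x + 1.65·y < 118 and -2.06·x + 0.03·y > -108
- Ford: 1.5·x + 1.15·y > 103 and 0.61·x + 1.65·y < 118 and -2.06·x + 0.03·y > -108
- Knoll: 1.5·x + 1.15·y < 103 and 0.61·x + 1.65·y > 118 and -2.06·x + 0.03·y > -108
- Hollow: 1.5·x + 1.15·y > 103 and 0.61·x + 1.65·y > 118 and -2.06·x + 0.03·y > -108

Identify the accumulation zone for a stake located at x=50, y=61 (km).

Hollow

1.5·50 + 1.15·61 = 145.150, which is > 103
0.61·50 + 1.65·61 = 131.150, which is > 118
-2.06·50 + 0.03·61 = -101.170, which is > -108
This sign pattern matches Hollow.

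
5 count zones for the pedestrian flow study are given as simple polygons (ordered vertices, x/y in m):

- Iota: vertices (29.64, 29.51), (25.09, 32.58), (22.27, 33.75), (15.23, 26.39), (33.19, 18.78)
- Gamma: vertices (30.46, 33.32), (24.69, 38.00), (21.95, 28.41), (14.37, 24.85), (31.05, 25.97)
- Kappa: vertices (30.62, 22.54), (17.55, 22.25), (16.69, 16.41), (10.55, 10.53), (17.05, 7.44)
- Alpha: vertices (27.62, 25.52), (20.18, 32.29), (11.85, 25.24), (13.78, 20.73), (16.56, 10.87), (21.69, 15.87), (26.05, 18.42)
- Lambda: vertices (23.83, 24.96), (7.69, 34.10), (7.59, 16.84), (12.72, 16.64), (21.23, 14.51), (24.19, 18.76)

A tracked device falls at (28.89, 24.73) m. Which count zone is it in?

Iota

Cast a ray rightward from (28.89, 24.73). For each polygon, the edges (by vertex number in listed order) whose endpoints lie on opposite sides of y = 24.73, where each meets that height, and whether that is right or left of the point:
Iota: 4–5 at x≈19.148 (left), 5–1 at x≈31.221 (right) → 1 crossing.
Gamma: no edge straddles that height → 0 crossings.
Kappa: no edge straddles that height → 0 crossings.
Alpha: 3–4 at x≈12.068 (left), 7–1 at x≈27.445 (left) → 0 crossings.
Lambda: 2–3 at x≈7.636 (left), 6–1 at x≈23.843 (left) → 0 crossings.
Only Iota has an odd count, so the point is inside Iota.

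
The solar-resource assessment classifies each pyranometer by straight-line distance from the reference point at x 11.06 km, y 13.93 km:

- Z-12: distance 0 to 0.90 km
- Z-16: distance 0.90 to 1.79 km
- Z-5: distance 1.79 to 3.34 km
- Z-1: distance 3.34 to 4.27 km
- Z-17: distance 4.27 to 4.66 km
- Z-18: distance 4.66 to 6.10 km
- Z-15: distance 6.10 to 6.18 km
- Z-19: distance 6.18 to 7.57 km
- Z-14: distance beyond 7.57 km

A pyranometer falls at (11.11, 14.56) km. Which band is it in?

Z-12

Distance = √((11.11−11.06)² + (14.56−13.93)²) = √(0.002 + 0.397) = 0.632 km.
0 ≤ 0.632 < 0.90 → Z-12.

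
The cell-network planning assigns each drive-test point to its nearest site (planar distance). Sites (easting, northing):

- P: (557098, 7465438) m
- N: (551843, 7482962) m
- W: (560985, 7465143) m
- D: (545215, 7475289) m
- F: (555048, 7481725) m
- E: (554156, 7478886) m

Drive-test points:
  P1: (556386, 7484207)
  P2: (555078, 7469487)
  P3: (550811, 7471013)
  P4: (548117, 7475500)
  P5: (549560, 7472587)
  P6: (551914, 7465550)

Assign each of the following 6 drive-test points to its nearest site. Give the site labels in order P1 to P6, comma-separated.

P1 → F (d²=7950568.00)
P2 → P (d²=20474801.00)
P3 → D (d²=49599392.00)
P4 → D (d²=8466125.00)
P5 → D (d²=26179829.00)
P6 → P (d²=26886400.00)

F, P, D, D, D, P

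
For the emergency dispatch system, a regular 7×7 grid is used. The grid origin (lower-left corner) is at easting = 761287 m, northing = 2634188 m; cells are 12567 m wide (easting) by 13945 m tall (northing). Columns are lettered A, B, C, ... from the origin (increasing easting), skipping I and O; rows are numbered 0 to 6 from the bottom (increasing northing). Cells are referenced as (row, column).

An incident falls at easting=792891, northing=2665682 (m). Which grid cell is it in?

(2, C)

Column index: ⌊(792891 − 761287) / 12567⌋ = ⌊2.515⌋ = 2 → column C
Row offset from origin: ⌊(2665682 − 2634188) / 13945⌋ = ⌊2.258⌋ = 2 → row 2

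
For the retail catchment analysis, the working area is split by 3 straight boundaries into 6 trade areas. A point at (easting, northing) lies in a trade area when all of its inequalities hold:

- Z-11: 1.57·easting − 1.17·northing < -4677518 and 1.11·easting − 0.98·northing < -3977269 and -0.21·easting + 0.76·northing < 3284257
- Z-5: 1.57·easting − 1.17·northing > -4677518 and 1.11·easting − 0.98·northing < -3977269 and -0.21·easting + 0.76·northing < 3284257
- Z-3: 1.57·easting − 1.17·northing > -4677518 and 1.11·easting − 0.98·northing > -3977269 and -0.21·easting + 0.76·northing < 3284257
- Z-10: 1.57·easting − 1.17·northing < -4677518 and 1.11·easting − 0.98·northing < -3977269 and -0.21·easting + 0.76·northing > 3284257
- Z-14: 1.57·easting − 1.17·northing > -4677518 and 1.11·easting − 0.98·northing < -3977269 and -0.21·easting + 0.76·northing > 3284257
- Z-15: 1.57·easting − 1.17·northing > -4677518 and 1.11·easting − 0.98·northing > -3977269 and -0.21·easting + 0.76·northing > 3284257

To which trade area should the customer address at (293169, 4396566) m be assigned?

1.57·293169 − 1.17·4396566 = -4683706.890, which is < -4677518
1.11·293169 − 0.98·4396566 = -3983217.090, which is < -3977269
-0.21·293169 + 0.76·4396566 = 3279824.670, which is < 3284257
This sign pattern matches Z-11.

Z-11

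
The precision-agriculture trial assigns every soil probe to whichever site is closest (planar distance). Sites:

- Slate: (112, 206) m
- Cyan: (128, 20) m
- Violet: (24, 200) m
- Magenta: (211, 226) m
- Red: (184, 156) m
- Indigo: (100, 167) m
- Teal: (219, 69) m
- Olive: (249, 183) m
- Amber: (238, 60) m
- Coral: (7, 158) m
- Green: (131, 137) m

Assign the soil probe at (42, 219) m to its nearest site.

Squared distances to each site:
Slate: 5069.000; Cyan: 46997.000; Violet: 685.000; Magenta: 28610.000; Red: 24133.000; Indigo: 6068.000; Teal: 53829.000; Olive: 44145.000; Amber: 63697.000; Coral: 4946.000; Green: 14645.000.
Minimum at Violet.

Violet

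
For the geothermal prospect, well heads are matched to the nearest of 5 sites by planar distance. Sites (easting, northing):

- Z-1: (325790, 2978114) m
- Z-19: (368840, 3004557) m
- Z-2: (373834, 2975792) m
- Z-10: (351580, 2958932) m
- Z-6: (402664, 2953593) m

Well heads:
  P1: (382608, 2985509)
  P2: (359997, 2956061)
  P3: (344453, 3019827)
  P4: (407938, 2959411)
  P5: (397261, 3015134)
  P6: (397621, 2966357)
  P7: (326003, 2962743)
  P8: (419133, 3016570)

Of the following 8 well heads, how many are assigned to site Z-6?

2

P1 → Z-2
P2 → Z-10
P3 → Z-19
P4 → Z-6
P5 → Z-19
P6 → Z-6
P7 → Z-1
P8 → Z-19
2 of the 8 go to Z-6.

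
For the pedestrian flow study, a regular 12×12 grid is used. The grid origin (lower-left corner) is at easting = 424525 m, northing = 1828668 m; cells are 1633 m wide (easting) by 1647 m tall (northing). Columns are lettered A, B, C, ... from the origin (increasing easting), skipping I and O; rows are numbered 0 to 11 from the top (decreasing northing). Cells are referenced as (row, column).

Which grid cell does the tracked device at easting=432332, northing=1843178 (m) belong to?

(3, E)

Column index: ⌊(432332 − 424525) / 1633⌋ = ⌊4.781⌋ = 4 → column E
Row offset from origin: ⌊(1843178 − 1828668) / 1647⌋ = ⌊8.810⌋ = 8 → row 3 (counted from top)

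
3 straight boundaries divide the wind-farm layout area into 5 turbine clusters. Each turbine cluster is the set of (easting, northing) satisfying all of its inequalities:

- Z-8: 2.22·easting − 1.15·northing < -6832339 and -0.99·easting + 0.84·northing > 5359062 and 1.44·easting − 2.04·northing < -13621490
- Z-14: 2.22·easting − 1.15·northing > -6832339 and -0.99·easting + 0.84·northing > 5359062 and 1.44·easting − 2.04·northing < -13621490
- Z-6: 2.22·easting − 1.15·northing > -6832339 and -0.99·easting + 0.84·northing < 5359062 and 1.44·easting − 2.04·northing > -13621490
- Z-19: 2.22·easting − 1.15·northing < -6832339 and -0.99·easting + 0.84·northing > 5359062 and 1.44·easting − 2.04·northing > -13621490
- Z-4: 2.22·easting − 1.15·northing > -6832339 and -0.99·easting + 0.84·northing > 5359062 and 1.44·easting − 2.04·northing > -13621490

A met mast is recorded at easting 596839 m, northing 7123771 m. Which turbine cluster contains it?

2.22·596839 − 1.15·7123771 = -6867354.070, which is < -6832339
-0.99·596839 + 0.84·7123771 = 5393097.030, which is > 5359062
1.44·596839 − 2.04·7123771 = -13673044.680, which is < -13621490
This sign pattern matches Z-8.

Z-8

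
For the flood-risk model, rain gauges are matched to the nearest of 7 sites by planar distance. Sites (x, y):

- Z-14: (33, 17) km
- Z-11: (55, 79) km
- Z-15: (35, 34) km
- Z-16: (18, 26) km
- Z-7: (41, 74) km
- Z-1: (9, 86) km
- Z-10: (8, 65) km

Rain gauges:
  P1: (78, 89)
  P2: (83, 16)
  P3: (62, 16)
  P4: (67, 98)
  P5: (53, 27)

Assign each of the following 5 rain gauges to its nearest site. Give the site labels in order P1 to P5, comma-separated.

P1 → Z-11 (d²=629.00)
P2 → Z-14 (d²=2501.00)
P3 → Z-14 (d²=842.00)
P4 → Z-11 (d²=505.00)
P5 → Z-15 (d²=373.00)

Z-11, Z-14, Z-14, Z-11, Z-15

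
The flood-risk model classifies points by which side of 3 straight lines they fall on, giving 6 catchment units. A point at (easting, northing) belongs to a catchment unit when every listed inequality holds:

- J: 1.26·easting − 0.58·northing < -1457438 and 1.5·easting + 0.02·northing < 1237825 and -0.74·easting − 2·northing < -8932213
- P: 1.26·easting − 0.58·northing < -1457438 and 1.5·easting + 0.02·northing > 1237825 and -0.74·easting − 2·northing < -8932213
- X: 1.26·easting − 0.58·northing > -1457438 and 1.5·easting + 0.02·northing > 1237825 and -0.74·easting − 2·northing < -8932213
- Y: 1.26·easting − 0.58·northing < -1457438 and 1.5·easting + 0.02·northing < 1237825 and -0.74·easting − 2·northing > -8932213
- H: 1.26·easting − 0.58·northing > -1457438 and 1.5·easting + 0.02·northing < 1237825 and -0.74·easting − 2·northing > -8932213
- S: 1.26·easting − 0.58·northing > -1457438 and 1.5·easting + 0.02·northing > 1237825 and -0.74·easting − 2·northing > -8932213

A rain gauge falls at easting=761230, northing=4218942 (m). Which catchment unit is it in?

1.26·761230 − 0.58·4218942 = -1487836.560, which is < -1457438
1.5·761230 + 0.02·4218942 = 1226223.840, which is < 1237825
-0.74·761230 − 2·4218942 = -9001194.200, which is < -8932213
This sign pattern matches J.

J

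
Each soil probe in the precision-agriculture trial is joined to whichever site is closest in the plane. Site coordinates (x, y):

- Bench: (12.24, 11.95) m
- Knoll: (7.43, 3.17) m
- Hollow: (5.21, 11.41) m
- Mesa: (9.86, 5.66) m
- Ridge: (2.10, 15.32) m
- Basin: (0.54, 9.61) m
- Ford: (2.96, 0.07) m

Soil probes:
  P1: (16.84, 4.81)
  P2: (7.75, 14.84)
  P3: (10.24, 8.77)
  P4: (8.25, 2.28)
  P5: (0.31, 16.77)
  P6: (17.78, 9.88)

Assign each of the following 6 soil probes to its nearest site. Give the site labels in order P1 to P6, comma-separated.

P1 → Mesa (d²=49.44)
P2 → Hollow (d²=18.22)
P3 → Mesa (d²=9.82)
P4 → Knoll (d²=1.46)
P5 → Ridge (d²=5.31)
P6 → Bench (d²=34.98)

Mesa, Hollow, Mesa, Knoll, Ridge, Bench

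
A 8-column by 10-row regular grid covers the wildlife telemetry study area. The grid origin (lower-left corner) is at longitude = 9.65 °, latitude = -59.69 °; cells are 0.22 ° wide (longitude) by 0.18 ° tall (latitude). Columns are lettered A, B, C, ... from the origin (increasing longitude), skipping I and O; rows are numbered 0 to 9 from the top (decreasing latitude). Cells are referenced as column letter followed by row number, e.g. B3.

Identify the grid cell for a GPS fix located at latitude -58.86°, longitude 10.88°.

Column index: ⌊(10.88 − 9.65) / 0.22⌋ = ⌊5.591⌋ = 5 → column F
Row offset from origin: ⌊(-58.86 − -59.69) / 0.18⌋ = ⌊4.611⌋ = 4 → row 5 (counted from top)

F5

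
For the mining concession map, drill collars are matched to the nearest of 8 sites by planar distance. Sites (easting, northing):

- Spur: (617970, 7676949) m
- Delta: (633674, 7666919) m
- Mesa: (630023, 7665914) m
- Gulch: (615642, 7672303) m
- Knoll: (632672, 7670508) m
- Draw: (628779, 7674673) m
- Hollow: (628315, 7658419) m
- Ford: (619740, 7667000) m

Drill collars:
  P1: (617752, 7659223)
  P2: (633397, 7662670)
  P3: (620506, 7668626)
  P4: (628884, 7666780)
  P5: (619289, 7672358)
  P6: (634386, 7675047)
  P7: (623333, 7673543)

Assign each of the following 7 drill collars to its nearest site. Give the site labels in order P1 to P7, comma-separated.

Ford, Delta, Ford, Mesa, Gulch, Knoll, Draw

P1 → Ford (d²=64433873.00)
P2 → Delta (d²=18130730.00)
P3 → Ford (d²=3230632.00)
P4 → Mesa (d²=2047277.00)
P5 → Gulch (d²=13303634.00)
P6 → Knoll (d²=23540317.00)
P7 → Draw (d²=30935816.00)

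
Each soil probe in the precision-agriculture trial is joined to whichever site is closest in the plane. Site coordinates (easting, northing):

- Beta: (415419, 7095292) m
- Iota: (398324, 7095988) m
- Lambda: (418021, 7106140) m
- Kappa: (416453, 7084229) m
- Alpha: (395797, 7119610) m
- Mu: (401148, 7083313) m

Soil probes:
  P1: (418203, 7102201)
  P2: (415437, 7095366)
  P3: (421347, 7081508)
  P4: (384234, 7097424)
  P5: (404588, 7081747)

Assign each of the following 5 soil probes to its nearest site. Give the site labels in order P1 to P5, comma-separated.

Lambda, Beta, Kappa, Iota, Mu

P1 → Lambda (d²=15548845.00)
P2 → Beta (d²=5800.00)
P3 → Kappa (d²=31355077.00)
P4 → Iota (d²=200590196.00)
P5 → Mu (d²=14285956.00)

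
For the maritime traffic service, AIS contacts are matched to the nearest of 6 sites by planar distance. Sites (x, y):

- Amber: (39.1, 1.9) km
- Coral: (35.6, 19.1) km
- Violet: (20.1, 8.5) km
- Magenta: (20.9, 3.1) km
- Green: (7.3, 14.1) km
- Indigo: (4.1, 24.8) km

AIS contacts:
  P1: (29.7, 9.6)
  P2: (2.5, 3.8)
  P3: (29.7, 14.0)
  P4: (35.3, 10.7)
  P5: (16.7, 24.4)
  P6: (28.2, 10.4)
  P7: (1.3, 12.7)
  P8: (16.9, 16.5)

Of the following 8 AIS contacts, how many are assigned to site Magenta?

P1 → Violet
P2 → Green
P3 → Coral
P4 → Coral
P5 → Indigo
P6 → Violet
P7 → Green
P8 → Violet
0 of the 8 go to Magenta.

0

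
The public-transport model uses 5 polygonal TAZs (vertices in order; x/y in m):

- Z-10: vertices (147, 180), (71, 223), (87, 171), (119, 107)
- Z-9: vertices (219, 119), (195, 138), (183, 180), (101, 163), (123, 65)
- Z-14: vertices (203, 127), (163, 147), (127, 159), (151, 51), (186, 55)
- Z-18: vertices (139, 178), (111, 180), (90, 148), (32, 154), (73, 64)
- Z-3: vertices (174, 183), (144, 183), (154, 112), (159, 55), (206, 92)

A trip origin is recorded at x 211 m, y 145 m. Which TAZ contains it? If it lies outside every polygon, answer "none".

none

Cast a ray rightward from (211, 145). For each polygon, the edges (by vertex number in listed order) whose endpoints lie on opposite sides of y = 145, where each meets that height, and whether that is right or left of the point:
Z-10: 3–4 at x≈100.0 (left), 4–1 at x≈133.6 (left) → 0 crossings.
Z-9: 2–3 at x≈193.0 (left), 4–5 at x≈105.0 (left) → 0 crossings.
Z-14: 1–2 at x≈167.0 (left), 3–4 at x≈130.1 (left) → 0 crossings.
Z-18: 4–5 at x≈36.1 (left), 5–1 at x≈119.9 (left) → 0 crossings.
Z-3: 2–3 at x≈149.4 (left), 5–1 at x≈187.4 (left) → 0 crossings.
All counts are even, so the point lies outside every listed polygon.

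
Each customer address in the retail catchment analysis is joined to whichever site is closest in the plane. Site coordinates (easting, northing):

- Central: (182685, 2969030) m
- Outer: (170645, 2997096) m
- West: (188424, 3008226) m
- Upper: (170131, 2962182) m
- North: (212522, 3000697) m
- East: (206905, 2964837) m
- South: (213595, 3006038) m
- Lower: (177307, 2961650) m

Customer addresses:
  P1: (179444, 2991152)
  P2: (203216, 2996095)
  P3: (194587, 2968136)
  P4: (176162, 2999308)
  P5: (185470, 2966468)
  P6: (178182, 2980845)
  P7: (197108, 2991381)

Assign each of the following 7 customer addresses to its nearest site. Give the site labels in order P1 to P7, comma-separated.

Outer, North, Central, Outer, Central, Central, North

P1 → Outer (d²=112753537.00)
P2 → North (d²=107780040.00)
P3 → Central (d²=142456840.00)
P4 → Outer (d²=35330233.00)
P5 → Central (d²=14320069.00)
P6 → Central (d²=159871234.00)
P7 → North (d²=324379252.00)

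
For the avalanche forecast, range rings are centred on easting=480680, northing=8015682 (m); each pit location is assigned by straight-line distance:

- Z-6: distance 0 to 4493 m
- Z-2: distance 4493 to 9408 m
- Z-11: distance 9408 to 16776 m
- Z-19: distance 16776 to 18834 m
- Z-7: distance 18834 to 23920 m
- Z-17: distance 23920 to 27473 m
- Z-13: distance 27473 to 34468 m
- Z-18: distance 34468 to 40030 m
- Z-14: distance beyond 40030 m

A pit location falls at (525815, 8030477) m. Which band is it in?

Z-14

Distance = √((525815−480680)² + (8030477−8015682)²) = √(2037168225.000 + 218892025.000) = 47498.003 m.
40030 ≤ 47498.003 < ∞ → Z-14.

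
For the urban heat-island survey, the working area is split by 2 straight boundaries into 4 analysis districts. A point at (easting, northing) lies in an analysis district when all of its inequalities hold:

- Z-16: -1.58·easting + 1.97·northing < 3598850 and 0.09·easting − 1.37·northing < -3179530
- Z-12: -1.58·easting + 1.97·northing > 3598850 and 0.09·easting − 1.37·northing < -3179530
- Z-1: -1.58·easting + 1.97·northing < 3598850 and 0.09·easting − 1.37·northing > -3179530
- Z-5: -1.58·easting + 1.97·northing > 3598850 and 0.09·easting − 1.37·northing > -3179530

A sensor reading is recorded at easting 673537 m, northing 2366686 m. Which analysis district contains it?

-1.58·673537 + 1.97·2366686 = 3598182.960, which is < 3598850
0.09·673537 − 1.37·2366686 = -3181741.490, which is < -3179530
This sign pattern matches Z-16.

Z-16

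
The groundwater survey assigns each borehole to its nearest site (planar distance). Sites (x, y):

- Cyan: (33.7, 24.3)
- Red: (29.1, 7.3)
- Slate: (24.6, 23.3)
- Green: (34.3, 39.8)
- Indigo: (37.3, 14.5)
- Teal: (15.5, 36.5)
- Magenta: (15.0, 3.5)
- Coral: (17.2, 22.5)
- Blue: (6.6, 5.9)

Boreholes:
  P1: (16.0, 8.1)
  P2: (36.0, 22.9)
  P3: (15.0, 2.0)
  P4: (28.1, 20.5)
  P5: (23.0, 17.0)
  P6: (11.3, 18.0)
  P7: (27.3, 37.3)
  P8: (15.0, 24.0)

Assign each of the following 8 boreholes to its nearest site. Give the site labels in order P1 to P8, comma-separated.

Magenta, Cyan, Magenta, Slate, Slate, Coral, Green, Coral

P1 → Magenta (d²=22.16)
P2 → Cyan (d²=7.25)
P3 → Magenta (d²=2.25)
P4 → Slate (d²=20.09)
P5 → Slate (d²=42.25)
P6 → Coral (d²=55.06)
P7 → Green (d²=55.25)
P8 → Coral (d²=7.09)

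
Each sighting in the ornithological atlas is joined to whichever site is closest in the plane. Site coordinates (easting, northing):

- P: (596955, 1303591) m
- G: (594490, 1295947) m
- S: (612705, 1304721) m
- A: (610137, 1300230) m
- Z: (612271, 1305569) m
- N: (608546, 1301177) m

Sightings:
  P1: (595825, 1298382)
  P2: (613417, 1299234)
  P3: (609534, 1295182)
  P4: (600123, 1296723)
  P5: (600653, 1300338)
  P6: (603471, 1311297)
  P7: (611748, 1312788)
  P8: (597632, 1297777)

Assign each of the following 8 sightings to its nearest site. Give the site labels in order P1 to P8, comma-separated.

P1 → G (d²=7711450.00)
P2 → A (d²=11750416.00)
P3 → A (d²=25845913.00)
P4 → G (d²=32332865.00)
P5 → P (d²=24257213.00)
P6 → P (d²=101840692.00)
P7 → Z (d²=52387490.00)
P8 → G (d²=13221064.00)

G, A, A, G, P, P, Z, G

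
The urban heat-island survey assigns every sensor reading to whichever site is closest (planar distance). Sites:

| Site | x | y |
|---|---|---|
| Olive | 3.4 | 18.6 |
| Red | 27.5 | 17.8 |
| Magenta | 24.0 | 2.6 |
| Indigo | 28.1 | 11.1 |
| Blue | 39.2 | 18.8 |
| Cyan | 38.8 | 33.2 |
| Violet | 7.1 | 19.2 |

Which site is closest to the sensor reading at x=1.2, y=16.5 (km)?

Squared distances to each site:
Olive: 9.250; Red: 693.380; Magenta: 713.050; Indigo: 752.770; Blue: 1449.290; Cyan: 1692.650; Violet: 42.100.
Minimum at Olive.

Olive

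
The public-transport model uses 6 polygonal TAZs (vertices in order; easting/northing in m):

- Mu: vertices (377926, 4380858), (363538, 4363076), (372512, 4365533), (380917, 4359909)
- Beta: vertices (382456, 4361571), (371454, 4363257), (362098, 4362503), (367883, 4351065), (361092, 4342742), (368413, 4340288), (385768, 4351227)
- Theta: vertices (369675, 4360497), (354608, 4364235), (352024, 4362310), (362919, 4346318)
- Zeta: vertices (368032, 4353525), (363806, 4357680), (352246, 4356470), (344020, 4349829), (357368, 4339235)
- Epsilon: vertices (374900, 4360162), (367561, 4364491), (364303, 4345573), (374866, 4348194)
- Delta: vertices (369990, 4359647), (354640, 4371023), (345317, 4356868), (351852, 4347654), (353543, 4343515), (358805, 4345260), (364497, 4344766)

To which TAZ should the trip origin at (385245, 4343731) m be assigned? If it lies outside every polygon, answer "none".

Cast a ray rightward from (385245, 4343731). For each polygon, the edges (by vertex number in listed order) whose endpoints lie on opposite sides of northing = 4343731, where each meets that height, and whether that is right or left of the point:
Mu: no edge straddles that height → 0 crossings.
Beta: 4–5 at easting≈361899.0 (left), 6–7 at easting≈373875.4 (left) → 0 crossings.
Theta: no edge straddles that height → 0 crossings.
Zeta: 4–5 at easting≈351703.2 (left), 5–1 at easting≈360723.2 (left) → 0 crossings.
Epsilon: no edge straddles that height → 0 crossings.
Delta: 4–5 at easting≈353454.8 (left), 5–6 at easting≈354194.3 (left) → 0 crossings.
All counts are even, so the point lies outside every listed polygon.

none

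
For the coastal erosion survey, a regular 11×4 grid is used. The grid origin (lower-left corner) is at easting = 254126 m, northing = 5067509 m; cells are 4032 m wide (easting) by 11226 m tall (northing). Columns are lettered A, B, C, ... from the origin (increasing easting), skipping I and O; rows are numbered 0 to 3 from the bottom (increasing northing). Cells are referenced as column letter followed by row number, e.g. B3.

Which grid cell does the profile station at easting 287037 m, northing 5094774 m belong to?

J2

Column index: ⌊(287037 − 254126) / 4032⌋ = ⌊8.162⌋ = 8 → column J
Row offset from origin: ⌊(5094774 − 5067509) / 11226⌋ = ⌊2.429⌋ = 2 → row 2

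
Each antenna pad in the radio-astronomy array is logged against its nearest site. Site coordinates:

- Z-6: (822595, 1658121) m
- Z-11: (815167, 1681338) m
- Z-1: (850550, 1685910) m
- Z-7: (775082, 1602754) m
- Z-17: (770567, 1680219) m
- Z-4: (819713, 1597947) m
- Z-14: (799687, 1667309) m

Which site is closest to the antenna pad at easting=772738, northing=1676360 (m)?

Squared distances to each site:
Z-6: 2818381570.000; Z-11: 1825000525.000; Z-1: 6145909844.000; Z-7: 5423337572.000; Z-17: 19605122.000; Z-4: 8355249194.000; Z-14: 808169202.000.
Minimum at Z-17.

Z-17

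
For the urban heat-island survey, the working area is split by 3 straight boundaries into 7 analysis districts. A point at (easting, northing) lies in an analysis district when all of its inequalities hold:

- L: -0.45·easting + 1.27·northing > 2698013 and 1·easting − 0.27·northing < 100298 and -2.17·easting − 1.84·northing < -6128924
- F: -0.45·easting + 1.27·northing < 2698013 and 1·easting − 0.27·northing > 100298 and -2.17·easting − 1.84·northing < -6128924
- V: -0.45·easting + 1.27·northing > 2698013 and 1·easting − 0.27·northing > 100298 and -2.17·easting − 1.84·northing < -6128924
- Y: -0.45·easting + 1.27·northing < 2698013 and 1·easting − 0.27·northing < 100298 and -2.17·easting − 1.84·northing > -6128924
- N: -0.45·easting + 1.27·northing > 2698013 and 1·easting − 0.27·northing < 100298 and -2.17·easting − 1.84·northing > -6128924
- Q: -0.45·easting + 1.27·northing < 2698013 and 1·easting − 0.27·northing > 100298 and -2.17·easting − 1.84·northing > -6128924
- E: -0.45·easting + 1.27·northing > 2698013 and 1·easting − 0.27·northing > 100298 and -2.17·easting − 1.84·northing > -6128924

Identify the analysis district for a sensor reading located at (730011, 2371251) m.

Y

-0.45·730011 + 1.27·2371251 = 2682983.820, which is < 2698013
1·730011 − 0.27·2371251 = 89773.230, which is < 100298
-2.17·730011 − 1.84·2371251 = -5947225.710, which is > -6128924
This sign pattern matches Y.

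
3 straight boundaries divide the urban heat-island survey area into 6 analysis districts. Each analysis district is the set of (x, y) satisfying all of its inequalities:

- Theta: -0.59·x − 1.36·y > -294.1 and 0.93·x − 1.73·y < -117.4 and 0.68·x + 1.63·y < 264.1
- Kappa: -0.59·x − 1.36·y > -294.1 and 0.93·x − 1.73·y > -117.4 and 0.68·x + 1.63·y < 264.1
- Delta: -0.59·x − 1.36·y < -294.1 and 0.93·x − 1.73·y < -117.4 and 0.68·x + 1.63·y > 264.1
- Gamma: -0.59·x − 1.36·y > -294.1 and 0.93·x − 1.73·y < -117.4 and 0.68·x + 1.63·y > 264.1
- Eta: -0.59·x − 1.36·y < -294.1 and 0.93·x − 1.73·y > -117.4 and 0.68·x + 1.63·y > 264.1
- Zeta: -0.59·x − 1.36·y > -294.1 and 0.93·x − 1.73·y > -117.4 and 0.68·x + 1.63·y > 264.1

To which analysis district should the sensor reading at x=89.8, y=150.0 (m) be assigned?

Gamma

-0.59·89.8 − 1.36·150.0 = -256.982, which is > -294.1
0.93·89.8 − 1.73·150.0 = -175.986, which is < -117.4
0.68·89.8 + 1.63·150.0 = 305.564, which is > 264.1
This sign pattern matches Gamma.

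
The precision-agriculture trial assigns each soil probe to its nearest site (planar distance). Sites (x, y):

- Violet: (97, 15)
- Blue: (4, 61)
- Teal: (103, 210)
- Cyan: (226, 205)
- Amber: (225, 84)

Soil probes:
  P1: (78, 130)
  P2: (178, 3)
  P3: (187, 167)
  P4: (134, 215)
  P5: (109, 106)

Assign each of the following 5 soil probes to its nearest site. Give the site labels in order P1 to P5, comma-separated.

Teal, Violet, Cyan, Teal, Violet

P1 → Teal (d²=7025.00)
P2 → Violet (d²=6705.00)
P3 → Cyan (d²=2965.00)
P4 → Teal (d²=986.00)
P5 → Violet (d²=8425.00)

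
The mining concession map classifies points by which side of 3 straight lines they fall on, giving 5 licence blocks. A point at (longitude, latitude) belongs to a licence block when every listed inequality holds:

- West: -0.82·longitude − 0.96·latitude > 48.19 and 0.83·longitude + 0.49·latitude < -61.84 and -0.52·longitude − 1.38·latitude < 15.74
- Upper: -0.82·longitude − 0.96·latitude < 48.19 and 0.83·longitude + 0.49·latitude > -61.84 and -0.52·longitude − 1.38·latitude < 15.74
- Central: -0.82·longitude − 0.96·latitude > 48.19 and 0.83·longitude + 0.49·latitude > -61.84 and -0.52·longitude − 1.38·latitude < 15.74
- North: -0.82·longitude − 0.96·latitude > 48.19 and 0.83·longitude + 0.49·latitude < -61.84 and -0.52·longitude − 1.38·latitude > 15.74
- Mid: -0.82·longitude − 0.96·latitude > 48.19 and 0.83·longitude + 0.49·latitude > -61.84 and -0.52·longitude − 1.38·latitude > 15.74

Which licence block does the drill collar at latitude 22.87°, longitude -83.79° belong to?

Upper

-0.82·-83.79 − 0.96·22.87 = 46.753, which is < 48.19
0.83·-83.79 + 0.49·22.87 = -58.339, which is > -61.84
-0.52·-83.79 − 1.38·22.87 = 12.010, which is < 15.74
This sign pattern matches Upper.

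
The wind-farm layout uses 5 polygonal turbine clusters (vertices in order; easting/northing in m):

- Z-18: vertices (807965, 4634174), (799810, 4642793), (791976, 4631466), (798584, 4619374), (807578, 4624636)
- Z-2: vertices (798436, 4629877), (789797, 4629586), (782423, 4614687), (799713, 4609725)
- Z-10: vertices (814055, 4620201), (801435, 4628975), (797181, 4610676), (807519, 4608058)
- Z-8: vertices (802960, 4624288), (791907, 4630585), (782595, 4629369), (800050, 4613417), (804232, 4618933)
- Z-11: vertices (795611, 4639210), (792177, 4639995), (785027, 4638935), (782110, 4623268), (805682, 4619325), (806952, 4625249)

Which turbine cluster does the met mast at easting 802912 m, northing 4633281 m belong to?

Cast a ray rightward from (802912, 4633281). For each polygon, the edges (by vertex number in listed order) whose endpoints lie on opposite sides of northing = 4633281, where each meets that height, and whether that is right or left of the point:
Z-18: 2–3 at easting≈793231.3 (left), 5–1 at easting≈807928.8 (right) → 1 crossing.
Z-2: no edge straddles that height → 0 crossings.
Z-10: no edge straddles that height → 0 crossings.
Z-8: no edge straddles that height → 0 crossings.
Z-11: 3–4 at easting≈783974.3 (left), 6–1 at easting≈800427.3 (left) → 0 crossings.
Only Z-18 has an odd count, so the point is inside Z-18.

Z-18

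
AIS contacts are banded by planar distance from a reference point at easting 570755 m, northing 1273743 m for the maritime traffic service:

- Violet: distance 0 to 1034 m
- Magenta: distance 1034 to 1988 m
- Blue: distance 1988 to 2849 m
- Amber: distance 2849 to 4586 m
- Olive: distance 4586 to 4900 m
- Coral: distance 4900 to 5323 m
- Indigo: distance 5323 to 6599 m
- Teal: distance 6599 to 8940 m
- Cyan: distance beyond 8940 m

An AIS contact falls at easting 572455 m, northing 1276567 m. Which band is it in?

Amber

Distance = √((572455−570755)² + (1276567−1273743)²) = √(2890000.000 + 7974976.000) = 3296.206 m.
2849 ≤ 3296.206 < 4586 → Amber.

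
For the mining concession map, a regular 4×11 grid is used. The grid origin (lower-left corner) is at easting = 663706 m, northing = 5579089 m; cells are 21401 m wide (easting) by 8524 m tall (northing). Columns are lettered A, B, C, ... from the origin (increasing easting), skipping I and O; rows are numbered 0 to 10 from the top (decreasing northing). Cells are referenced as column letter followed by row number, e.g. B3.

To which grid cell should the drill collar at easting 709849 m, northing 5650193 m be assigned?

C2

Column index: ⌊(709849 − 663706) / 21401⌋ = ⌊2.156⌋ = 2 → column C
Row offset from origin: ⌊(5650193 − 5579089) / 8524⌋ = ⌊8.342⌋ = 8 → row 2 (counted from top)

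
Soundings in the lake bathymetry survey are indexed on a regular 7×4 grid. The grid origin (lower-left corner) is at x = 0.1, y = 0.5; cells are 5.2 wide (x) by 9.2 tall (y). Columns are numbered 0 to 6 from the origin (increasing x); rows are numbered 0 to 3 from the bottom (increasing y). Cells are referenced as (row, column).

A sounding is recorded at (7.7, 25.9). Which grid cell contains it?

(2, 1)

Column index: ⌊(7.7 − 0.1) / 5.2⌋ = ⌊1.462⌋ = 1
Row offset from origin: ⌊(25.9 − 0.5) / 9.2⌋ = ⌊2.761⌋ = 2 → row 2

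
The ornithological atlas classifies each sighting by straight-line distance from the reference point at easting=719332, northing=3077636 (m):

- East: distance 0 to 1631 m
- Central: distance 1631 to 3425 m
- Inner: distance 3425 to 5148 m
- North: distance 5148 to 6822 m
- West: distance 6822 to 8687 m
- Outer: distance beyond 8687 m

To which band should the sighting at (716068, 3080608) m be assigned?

Inner

Distance = √((716068−719332)² + (3080608−3077636)²) = √(10653696.000 + 8832784.000) = 4414.349 m.
3425 ≤ 4414.349 < 5148 → Inner.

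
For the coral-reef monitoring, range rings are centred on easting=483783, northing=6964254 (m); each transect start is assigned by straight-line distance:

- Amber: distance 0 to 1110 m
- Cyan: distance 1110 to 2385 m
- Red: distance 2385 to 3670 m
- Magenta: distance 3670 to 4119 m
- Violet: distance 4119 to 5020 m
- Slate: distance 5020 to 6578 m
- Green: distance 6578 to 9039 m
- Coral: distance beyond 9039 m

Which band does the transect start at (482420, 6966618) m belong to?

Distance = √((482420−483783)² + (6966618−6964254)²) = √(1857769.000 + 5588496.000) = 2728.785 m.
2385 ≤ 2728.785 < 3670 → Red.

Red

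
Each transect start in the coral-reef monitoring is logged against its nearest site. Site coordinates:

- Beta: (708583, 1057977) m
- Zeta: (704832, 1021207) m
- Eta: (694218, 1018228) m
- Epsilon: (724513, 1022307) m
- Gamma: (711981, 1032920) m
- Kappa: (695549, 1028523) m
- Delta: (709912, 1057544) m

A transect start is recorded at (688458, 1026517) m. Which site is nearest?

Squared distances to each site:
Beta: 1394747225.000; Zeta: 296303976.000; Eta: 101885121.000; Epsilon: 1317687125.000; Gamma: 594329938.000; Kappa: 54306317.000; Delta: 1422948845.000.
Minimum at Kappa.

Kappa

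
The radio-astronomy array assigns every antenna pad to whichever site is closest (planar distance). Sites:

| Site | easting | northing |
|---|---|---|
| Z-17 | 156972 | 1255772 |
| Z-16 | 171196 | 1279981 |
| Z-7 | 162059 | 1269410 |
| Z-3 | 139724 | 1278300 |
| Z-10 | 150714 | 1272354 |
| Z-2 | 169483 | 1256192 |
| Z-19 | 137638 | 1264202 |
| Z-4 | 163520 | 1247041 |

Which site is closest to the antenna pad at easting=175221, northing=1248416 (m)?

Squared distances to each site:
Z-17: 387136737.000; Z-16: 1012549850.000; Z-7: 613986280.000; Z-3: 2153090465.000; Z-10: 1173620893.000; Z-2: 93390820.000; Z-19: 1661679685.000; Z-4: 138804026.000.
Minimum at Z-2.

Z-2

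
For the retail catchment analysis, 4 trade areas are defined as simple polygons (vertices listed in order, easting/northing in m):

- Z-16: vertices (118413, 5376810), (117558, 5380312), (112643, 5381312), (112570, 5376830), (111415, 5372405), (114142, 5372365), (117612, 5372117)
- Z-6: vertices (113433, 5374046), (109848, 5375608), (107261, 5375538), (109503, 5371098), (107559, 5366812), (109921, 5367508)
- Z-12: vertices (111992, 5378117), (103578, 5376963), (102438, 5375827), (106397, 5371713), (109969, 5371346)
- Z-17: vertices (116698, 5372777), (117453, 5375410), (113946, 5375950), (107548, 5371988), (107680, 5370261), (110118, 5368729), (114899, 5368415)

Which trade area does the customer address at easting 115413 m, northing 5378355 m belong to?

Cast a ray rightward from (115413, 5378355). For each polygon, the edges (by vertex number in listed order) whose endpoints lie on opposite sides of northing = 5378355, where each meets that height, and whether that is right or left of the point:
Z-16: 1–2 at easting≈118035.8 (right), 3–4 at easting≈112594.8 (left) → 1 crossing.
Z-6: no edge straddles that height → 0 crossings.
Z-12: no edge straddles that height → 0 crossings.
Z-17: no edge straddles that height → 0 crossings.
Only Z-16 has an odd count, so the point is inside Z-16.

Z-16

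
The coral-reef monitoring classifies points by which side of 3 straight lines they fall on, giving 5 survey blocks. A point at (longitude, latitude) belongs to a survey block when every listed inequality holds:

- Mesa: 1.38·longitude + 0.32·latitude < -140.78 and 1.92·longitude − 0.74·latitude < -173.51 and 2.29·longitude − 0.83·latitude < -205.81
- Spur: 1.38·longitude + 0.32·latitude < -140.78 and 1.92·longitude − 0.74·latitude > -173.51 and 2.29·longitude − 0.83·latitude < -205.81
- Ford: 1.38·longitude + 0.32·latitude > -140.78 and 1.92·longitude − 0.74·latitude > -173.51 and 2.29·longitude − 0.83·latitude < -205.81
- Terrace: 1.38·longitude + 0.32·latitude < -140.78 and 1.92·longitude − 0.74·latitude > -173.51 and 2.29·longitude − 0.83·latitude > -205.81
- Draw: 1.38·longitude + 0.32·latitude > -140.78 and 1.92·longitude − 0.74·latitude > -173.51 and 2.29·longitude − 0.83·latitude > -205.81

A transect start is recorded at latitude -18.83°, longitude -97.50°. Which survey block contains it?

1.38·-97.50 + 0.32·-18.83 = -140.576, which is > -140.78
1.92·-97.50 − 0.74·-18.83 = -173.266, which is > -173.51
2.29·-97.50 − 0.83·-18.83 = -207.646, which is < -205.81
This sign pattern matches Ford.

Ford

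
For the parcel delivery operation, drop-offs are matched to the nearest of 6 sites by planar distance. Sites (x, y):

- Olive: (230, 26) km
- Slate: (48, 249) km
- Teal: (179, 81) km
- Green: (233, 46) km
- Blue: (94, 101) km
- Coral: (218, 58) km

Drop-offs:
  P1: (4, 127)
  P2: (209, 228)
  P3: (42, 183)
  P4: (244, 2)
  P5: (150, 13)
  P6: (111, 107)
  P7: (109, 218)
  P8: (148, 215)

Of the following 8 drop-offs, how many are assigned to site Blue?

P1 → Blue
P2 → Teal
P3 → Slate
P4 → Olive
P5 → Teal
P6 → Blue
P7 → Slate
P8 → Slate
2 of the 8 go to Blue.

2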